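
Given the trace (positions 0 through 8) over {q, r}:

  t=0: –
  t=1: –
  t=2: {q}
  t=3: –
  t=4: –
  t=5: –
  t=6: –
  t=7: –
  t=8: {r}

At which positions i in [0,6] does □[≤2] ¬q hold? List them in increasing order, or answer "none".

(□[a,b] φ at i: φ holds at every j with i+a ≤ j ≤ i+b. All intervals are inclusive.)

Evaluate at each i in [0,6]:
  i=0: ✗ (fails at j=2)
  i=1: ✗ (fails at j=2)
  i=2: ✗ (fails at j=2)
  i=3: ✓ (all of [3,5])
  i=4: ✓ (all of [4,6])
  i=5: ✓ (all of [5,7])
  i=6: ✓ (all of [6,8])

3, 4, 5, 6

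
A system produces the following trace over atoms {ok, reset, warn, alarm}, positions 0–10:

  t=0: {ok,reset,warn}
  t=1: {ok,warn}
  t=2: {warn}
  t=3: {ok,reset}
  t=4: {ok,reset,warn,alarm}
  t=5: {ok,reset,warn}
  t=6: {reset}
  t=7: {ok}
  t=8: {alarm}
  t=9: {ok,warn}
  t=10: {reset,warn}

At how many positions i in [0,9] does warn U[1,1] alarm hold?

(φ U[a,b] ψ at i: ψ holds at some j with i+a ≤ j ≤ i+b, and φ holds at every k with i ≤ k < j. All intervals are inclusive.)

0

Evaluate at each i in [0,9]:
  i=0: ✗ (no rhs in [1,1])
  i=1: ✗ (no rhs in [2,2])
  i=2: ✗ (no rhs in [3,3])
  i=3: ✗ (lhs fails at k=3 before rhs at j=4)
  i=4: ✗ (no rhs in [5,5])
  i=5: ✗ (no rhs in [6,6])
  i=6: ✗ (no rhs in [7,7])
  i=7: ✗ (lhs fails at k=7 before rhs at j=8)
  i=8: ✗ (no rhs in [9,9])
  i=9: ✗ (no rhs in [10,10])
Positions where it holds: {} → 0.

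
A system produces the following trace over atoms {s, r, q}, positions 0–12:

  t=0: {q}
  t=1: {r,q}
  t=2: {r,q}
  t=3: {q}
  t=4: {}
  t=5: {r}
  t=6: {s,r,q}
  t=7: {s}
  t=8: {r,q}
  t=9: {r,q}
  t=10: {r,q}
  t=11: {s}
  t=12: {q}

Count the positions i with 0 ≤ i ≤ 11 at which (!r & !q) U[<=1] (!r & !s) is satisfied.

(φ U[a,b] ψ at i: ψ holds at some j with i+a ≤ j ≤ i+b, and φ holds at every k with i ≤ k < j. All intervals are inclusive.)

4

Evaluate at each i in [0,11]:
  i=0: ✓ (rhs at j=0)
  i=1: ✗ (no rhs in [1,2])
  i=2: ✗ (lhs fails at k=2 before rhs at j=3)
  i=3: ✓ (rhs at j=3)
  i=4: ✓ (rhs at j=4)
  i=5: ✗ (no rhs in [5,6])
  i=6: ✗ (no rhs in [6,7])
  i=7: ✗ (no rhs in [7,8])
  i=8: ✗ (no rhs in [8,9])
  i=9: ✗ (no rhs in [9,10])
  i=10: ✗ (no rhs in [10,11])
  i=11: ✓ (rhs at j=12; lhs holds on [11,11])
Positions where it holds: {0, 3, 4, 11} → 4.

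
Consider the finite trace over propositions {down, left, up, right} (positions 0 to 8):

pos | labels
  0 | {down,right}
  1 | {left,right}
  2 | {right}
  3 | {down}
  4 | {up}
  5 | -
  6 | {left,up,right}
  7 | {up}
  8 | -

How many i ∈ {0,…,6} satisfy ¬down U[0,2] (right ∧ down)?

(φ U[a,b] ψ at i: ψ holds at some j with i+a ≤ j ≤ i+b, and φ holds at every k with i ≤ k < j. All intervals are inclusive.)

1

Evaluate at each i in [0,6]:
  i=0: ✓ (rhs at j=0)
  i=1: ✗ (no rhs in [1,3])
  i=2: ✗ (no rhs in [2,4])
  i=3: ✗ (no rhs in [3,5])
  i=4: ✗ (no rhs in [4,6])
  i=5: ✗ (no rhs in [5,7])
  i=6: ✗ (no rhs in [6,8])
Positions where it holds: {0} → 1.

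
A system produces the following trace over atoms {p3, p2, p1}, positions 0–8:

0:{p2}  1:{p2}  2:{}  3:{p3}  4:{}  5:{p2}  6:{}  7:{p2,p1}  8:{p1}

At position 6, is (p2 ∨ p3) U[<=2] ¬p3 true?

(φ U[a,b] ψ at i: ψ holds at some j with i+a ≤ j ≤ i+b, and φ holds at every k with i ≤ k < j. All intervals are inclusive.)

Yes

Need some j in [6,8] with ¬p3, and (p2 ∨ p3) at every k in [6,j-1].
  j=6: ¬p3 holds; no prefix to check → satisfied.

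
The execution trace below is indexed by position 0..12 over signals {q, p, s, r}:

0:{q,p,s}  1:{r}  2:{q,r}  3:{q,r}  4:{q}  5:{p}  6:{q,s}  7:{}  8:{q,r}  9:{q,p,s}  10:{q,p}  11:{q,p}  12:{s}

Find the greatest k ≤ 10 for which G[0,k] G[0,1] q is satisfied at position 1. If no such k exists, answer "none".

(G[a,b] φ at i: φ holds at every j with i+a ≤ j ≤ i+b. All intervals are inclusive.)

none

G[0,1] q must hold from j=1 onward; find where it first fails.
  j=1: fails → no k works.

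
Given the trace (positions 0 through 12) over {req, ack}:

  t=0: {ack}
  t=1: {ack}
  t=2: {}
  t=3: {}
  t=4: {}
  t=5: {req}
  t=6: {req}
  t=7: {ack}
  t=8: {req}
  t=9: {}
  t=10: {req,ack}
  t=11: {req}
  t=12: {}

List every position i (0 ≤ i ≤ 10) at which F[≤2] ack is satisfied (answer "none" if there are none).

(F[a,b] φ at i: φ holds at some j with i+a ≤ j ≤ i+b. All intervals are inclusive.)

0, 1, 5, 6, 7, 8, 9, 10

Evaluate at each i in [0,10]:
  i=0: ✓ (witness j=0)
  i=1: ✓ (witness j=1)
  i=2: ✗ (none in [2,4])
  i=3: ✗ (none in [3,5])
  i=4: ✗ (none in [4,6])
  i=5: ✓ (witness j=7)
  i=6: ✓ (witness j=7)
  i=7: ✓ (witness j=7)
  i=8: ✓ (witness j=10)
  i=9: ✓ (witness j=10)
  i=10: ✓ (witness j=10)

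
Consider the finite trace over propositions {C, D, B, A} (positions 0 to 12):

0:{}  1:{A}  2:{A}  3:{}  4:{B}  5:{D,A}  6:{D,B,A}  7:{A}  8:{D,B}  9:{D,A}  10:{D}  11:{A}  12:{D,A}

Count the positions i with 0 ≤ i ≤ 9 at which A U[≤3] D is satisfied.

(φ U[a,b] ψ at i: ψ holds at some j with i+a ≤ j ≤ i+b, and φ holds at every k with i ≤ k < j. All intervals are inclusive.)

Evaluate at each i in [0,9]:
  i=0: ✗ (no rhs in [0,3])
  i=1: ✗ (no rhs in [1,4])
  i=2: ✗ (lhs fails at k=3 before rhs at j=5)
  i=3: ✗ (lhs fails at k=3 before rhs at j=5)
  i=4: ✗ (lhs fails at k=4 before rhs at j=5)
  i=5: ✓ (rhs at j=5)
  i=6: ✓ (rhs at j=6)
  i=7: ✓ (rhs at j=8; lhs holds on [7,7])
  i=8: ✓ (rhs at j=8)
  i=9: ✓ (rhs at j=9)
Positions where it holds: {5, 6, 7, 8, 9} → 5.

5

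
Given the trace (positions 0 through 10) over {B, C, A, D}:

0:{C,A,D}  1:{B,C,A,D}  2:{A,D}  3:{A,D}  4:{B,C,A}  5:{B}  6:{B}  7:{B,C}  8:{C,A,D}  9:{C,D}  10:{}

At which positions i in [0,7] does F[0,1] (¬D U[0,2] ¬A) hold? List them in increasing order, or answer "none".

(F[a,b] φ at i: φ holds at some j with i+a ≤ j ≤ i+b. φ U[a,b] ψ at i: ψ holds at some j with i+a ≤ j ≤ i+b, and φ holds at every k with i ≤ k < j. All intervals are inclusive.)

3, 4, 5, 6, 7

Evaluate at each i in [0,7]:
  i=0: ✗ (none in [0,1])
  i=1: ✗ (none in [1,2])
  i=2: ✗ (none in [2,3])
  i=3: ✓ (witness j=4)
  i=4: ✓ (witness j=4)
  i=5: ✓ (witness j=5)
  i=6: ✓ (witness j=6)
  i=7: ✓ (witness j=7)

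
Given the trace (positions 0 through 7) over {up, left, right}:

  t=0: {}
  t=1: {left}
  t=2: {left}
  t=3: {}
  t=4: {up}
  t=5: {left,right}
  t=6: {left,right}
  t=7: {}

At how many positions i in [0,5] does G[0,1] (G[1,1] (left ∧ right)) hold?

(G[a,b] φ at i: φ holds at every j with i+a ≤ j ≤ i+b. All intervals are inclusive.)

Evaluate at each i in [0,5]:
  i=0: ✗ (fails at j=0)
  i=1: ✗ (fails at j=1)
  i=2: ✗ (fails at j=2)
  i=3: ✗ (fails at j=3)
  i=4: ✓ (all of [4,5])
  i=5: ✗ (fails at j=6)
Positions where it holds: {4} → 1.

1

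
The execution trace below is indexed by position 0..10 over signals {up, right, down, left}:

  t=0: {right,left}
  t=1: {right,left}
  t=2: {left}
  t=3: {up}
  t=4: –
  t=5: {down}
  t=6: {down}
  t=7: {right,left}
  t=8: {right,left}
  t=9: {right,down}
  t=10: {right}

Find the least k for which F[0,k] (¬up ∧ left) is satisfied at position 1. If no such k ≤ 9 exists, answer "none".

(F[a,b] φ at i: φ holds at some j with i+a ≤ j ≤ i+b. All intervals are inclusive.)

Scan j = 1,2,… for (¬up ∧ left):
  j=1: holds
First hit at j=1, so smallest k = 1-1 = 0.

0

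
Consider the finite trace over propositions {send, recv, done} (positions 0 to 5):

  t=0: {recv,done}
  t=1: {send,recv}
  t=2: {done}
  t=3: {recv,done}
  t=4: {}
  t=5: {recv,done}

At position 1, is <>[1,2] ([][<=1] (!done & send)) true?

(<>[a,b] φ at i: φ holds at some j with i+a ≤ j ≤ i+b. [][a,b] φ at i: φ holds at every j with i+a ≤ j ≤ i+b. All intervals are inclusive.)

Does not hold

Check [][<=1] (!done & send) at each j in [2,3]:
  j=2: fails at 2
  j=3: fails at 3
No position in the window satisfies it → formula fails.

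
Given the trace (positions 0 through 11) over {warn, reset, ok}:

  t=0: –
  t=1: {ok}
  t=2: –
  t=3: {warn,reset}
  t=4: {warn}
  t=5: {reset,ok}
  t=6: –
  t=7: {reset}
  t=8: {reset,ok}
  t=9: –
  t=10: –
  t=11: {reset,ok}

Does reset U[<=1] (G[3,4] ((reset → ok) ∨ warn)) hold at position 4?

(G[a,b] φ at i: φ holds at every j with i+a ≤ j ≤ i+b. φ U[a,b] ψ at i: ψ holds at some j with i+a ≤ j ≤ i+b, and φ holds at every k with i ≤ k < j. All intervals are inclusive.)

Need some j in [4,5] with G[3,4] ((reset → ok) ∨ warn), and reset at every k in [4,j-1].
  j=4: G[3,4] ((reset → ok) ∨ warn) — fails at 7.
  j=5: G[3,4] ((reset → ok) ∨ warn) holds, but reset fails at k=4 → not this j.
No j in the window works → until fails.

Does not hold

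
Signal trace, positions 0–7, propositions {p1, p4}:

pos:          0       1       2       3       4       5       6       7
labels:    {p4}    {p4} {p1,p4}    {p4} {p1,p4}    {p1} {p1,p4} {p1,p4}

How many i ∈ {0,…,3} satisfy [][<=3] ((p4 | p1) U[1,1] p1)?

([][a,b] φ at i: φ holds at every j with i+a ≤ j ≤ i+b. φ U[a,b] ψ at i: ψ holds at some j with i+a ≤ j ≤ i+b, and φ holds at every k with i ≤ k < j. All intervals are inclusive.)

Evaluate at each i in [0,3]:
  i=0: ✗ (fails at j=0)
  i=1: ✗ (fails at j=2)
  i=2: ✗ (fails at j=2)
  i=3: ✓ (all of [3,6])
Positions where it holds: {3} → 1.

1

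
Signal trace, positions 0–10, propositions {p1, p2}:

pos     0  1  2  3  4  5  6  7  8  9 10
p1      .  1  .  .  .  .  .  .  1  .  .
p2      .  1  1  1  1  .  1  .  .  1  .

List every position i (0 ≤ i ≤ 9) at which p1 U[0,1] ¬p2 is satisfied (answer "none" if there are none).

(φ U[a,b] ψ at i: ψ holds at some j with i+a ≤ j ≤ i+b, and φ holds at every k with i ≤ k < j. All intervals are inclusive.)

0, 5, 7, 8

Evaluate at each i in [0,9]:
  i=0: ✓ (rhs at j=0)
  i=1: ✗ (no rhs in [1,2])
  i=2: ✗ (no rhs in [2,3])
  i=3: ✗ (no rhs in [3,4])
  i=4: ✗ (lhs fails at k=4 before rhs at j=5)
  i=5: ✓ (rhs at j=5)
  i=6: ✗ (lhs fails at k=6 before rhs at j=7)
  i=7: ✓ (rhs at j=7)
  i=8: ✓ (rhs at j=8)
  i=9: ✗ (lhs fails at k=9 before rhs at j=10)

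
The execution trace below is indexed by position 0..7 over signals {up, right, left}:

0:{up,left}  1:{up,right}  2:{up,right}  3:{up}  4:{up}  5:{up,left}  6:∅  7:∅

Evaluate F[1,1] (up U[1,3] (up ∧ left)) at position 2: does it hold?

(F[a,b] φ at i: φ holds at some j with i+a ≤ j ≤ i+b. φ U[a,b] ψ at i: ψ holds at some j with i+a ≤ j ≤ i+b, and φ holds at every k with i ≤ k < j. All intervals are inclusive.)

Holds

Check (up U[1,3] (up ∧ left)) at each j in [3,3]:
  j=3: holds
Found at j=3 → formula holds.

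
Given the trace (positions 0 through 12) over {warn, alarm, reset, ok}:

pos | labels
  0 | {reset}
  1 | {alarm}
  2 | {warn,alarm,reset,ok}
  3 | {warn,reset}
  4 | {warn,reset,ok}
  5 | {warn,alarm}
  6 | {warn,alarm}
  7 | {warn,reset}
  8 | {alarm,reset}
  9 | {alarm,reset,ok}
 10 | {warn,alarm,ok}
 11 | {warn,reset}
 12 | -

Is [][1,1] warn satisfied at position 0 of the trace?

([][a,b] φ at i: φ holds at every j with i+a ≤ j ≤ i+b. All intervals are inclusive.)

No

Check warn at every j in [1,1]:
  j=1: false
Fails at j=1 → formula fails.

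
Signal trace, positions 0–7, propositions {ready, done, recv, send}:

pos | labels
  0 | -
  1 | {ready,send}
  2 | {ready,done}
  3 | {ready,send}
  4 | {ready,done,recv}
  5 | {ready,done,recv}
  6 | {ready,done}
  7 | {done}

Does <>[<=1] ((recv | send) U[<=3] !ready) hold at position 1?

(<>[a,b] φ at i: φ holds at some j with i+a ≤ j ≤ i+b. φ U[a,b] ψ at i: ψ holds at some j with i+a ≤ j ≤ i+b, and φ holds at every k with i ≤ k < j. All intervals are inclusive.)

Check ((recv | send) U[<=3] !ready) at each j in [1,2]:
  j=1: fails
  j=2: fails
No position in the window satisfies it → formula fails.

Does not hold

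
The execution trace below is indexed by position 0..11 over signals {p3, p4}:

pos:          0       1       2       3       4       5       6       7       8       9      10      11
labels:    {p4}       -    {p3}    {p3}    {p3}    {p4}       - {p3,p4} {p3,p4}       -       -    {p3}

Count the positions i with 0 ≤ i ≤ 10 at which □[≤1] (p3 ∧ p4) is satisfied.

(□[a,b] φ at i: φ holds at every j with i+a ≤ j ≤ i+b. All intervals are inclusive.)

Evaluate at each i in [0,10]:
  i=0: ✗ (fails at j=0)
  i=1: ✗ (fails at j=1)
  i=2: ✗ (fails at j=2)
  i=3: ✗ (fails at j=3)
  i=4: ✗ (fails at j=4)
  i=5: ✗ (fails at j=5)
  i=6: ✗ (fails at j=6)
  i=7: ✓ (all of [7,8])
  i=8: ✗ (fails at j=9)
  i=9: ✗ (fails at j=9)
  i=10: ✗ (fails at j=10)
Positions where it holds: {7} → 1.

1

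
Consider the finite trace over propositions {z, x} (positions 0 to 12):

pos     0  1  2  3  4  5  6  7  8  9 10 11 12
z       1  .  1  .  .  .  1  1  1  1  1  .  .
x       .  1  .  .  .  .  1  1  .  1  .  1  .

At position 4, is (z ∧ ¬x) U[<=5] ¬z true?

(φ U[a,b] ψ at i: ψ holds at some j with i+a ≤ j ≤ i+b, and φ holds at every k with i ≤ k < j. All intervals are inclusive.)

True

Need some j in [4,9] with ¬z, and (z ∧ ¬x) at every k in [4,j-1].
  j=4: ¬z holds; no prefix to check → satisfied.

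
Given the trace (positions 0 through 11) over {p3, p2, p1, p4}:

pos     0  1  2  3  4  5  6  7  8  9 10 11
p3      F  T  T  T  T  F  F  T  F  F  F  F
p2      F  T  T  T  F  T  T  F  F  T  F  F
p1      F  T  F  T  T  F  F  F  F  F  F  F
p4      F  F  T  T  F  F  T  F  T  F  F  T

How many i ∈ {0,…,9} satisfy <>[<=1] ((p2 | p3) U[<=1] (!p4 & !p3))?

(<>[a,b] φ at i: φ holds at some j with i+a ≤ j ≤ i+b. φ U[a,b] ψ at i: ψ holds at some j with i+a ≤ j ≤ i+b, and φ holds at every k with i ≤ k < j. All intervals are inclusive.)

Evaluate at each i in [0,9]:
  i=0: ✓ (witness j=0)
  i=1: ✗ (none in [1,2])
  i=2: ✗ (none in [2,3])
  i=3: ✓ (witness j=4)
  i=4: ✓ (witness j=4)
  i=5: ✓ (witness j=5)
  i=6: ✗ (none in [6,7])
  i=7: ✗ (none in [7,8])
  i=8: ✓ (witness j=9)
  i=9: ✓ (witness j=9)
Positions where it holds: {0, 3, 4, 5, 8, 9} → 6.

6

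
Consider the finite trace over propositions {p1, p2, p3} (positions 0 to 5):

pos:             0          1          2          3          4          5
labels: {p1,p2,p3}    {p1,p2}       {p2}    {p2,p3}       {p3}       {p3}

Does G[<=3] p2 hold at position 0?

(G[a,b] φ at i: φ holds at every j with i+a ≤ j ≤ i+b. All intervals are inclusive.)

True

Check p2 at every j in [0,3]:
  j=0: true
  j=1: true
  j=2: true
  j=3: true
All positions satisfy it → formula holds.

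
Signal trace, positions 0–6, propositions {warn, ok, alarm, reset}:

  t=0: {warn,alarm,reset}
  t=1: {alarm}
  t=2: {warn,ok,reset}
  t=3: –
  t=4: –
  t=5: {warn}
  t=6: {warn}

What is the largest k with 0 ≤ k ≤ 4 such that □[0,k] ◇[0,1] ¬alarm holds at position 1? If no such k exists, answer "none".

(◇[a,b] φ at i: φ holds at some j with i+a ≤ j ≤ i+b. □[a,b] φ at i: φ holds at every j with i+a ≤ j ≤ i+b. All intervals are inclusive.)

4

◇[0,1] ¬alarm must hold from j=1 onward; find where it first fails.
  j=1: holds
  j=2: holds
  j=3: holds
  j=4: holds
  j=5: holds
Holds through j=5; largest k = 4.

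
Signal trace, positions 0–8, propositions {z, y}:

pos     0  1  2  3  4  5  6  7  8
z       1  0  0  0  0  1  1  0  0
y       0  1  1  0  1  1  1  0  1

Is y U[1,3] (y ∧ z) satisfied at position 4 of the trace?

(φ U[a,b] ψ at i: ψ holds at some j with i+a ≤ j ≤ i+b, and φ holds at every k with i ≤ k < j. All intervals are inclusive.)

Need some j in [5,7] with (y ∧ z), and y at every k in [4,j-1].
  j=5: (y ∧ z) holds; y holds at every k in [4,4] → satisfied.

True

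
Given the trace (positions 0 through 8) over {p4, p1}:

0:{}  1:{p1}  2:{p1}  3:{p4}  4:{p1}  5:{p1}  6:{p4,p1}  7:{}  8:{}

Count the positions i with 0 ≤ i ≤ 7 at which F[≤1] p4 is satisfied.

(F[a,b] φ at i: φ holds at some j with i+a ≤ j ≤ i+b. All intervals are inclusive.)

Evaluate at each i in [0,7]:
  i=0: ✗ (none in [0,1])
  i=1: ✗ (none in [1,2])
  i=2: ✓ (witness j=3)
  i=3: ✓ (witness j=3)
  i=4: ✗ (none in [4,5])
  i=5: ✓ (witness j=6)
  i=6: ✓ (witness j=6)
  i=7: ✗ (none in [7,8])
Positions where it holds: {2, 3, 5, 6} → 4.

4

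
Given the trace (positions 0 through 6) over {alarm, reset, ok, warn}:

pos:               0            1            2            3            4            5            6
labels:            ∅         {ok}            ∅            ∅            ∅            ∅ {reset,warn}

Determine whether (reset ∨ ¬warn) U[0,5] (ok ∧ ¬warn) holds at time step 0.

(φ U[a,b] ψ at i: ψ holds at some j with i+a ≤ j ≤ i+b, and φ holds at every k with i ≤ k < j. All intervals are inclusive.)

Yes

Need some j in [0,5] with (ok ∧ ¬warn), and (reset ∨ ¬warn) at every k in [0,j-1].
  j=0: (ok ∧ ¬warn) false.
  j=1: (ok ∧ ¬warn) holds; (reset ∨ ¬warn) holds at every k in [0,0] → satisfied.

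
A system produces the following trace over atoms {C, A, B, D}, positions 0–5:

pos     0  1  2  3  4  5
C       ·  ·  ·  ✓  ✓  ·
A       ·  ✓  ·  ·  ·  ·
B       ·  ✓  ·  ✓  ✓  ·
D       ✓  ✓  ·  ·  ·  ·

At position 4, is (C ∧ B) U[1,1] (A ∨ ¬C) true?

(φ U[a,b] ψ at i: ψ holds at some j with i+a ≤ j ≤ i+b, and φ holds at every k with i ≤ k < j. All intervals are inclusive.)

True

Need some j in [5,5] with (A ∨ ¬C), and (C ∧ B) at every k in [4,j-1].
  j=5: (A ∨ ¬C) holds; (C ∧ B) holds at every k in [4,4] → satisfied.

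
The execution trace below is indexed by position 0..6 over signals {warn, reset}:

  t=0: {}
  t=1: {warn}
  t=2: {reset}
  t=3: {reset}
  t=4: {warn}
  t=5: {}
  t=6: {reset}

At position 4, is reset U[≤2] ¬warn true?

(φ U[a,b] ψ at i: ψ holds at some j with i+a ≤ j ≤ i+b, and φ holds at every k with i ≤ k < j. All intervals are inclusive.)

Does not hold

Need some j in [4,6] with ¬warn, and reset at every k in [4,j-1].
  j=4: ¬warn false.
  j=5: ¬warn holds, but reset fails at k=4 → not this j.
  j=6: ¬warn holds, but reset fails at k=4 → not this j.
No j in the window works → until fails.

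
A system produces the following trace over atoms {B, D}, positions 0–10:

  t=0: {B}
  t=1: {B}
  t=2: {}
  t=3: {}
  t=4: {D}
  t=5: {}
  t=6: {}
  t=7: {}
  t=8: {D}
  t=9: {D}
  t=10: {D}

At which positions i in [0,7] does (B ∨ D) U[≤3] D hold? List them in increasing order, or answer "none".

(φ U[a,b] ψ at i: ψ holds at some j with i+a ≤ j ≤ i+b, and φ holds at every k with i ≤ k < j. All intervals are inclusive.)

4

Evaluate at each i in [0,7]:
  i=0: ✗ (no rhs in [0,3])
  i=1: ✗ (lhs fails at k=2 before rhs at j=4)
  i=2: ✗ (lhs fails at k=2 before rhs at j=4)
  i=3: ✗ (lhs fails at k=3 before rhs at j=4)
  i=4: ✓ (rhs at j=4)
  i=5: ✗ (lhs fails at k=5 before rhs at j=8)
  i=6: ✗ (lhs fails at k=6 before rhs at j=8)
  i=7: ✗ (lhs fails at k=7 before rhs at j=8)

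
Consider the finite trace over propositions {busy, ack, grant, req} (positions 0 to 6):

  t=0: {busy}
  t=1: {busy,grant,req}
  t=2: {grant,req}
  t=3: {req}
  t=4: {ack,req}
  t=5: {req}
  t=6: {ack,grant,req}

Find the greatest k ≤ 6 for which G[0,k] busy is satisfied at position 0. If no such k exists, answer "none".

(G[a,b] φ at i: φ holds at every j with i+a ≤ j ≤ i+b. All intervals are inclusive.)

1

busy must hold from j=0 onward; find where it first fails.
  j=0: holds
  j=1: holds
  j=2: fails
Holds on [0,1], so largest k = 1.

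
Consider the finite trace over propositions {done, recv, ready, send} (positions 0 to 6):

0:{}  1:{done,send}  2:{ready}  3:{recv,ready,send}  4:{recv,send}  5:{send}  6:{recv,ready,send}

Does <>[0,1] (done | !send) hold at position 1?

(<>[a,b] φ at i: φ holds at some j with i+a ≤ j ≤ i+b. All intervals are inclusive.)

Yes

Check (done | !send) at each j in [1,2]:
  j=1: true
  j=2: true
Found at j=1 → formula holds.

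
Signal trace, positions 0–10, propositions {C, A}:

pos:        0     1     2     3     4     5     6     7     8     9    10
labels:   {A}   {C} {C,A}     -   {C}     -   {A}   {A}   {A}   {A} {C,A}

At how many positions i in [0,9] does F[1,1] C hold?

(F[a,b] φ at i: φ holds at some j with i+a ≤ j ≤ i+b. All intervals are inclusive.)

4

Evaluate at each i in [0,9]:
  i=0: ✓ (witness j=1)
  i=1: ✓ (witness j=2)
  i=2: ✗ (none in [3,3])
  i=3: ✓ (witness j=4)
  i=4: ✗ (none in [5,5])
  i=5: ✗ (none in [6,6])
  i=6: ✗ (none in [7,7])
  i=7: ✗ (none in [8,8])
  i=8: ✗ (none in [9,9])
  i=9: ✓ (witness j=10)
Positions where it holds: {0, 1, 3, 9} → 4.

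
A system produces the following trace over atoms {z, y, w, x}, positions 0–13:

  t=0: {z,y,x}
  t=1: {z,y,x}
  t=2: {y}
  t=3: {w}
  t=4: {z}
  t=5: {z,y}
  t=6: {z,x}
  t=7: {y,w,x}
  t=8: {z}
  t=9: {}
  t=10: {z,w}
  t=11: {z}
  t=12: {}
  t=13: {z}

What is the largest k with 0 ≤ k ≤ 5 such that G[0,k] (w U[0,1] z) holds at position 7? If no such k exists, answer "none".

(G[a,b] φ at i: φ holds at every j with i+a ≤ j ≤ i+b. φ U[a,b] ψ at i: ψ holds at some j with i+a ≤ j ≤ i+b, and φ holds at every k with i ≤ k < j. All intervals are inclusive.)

1

(w U[0,1] z) must hold from j=7 onward; find where it first fails.
  j=7: holds
  j=8: holds
  j=9: fails
Holds on [7,8], so largest k = 1.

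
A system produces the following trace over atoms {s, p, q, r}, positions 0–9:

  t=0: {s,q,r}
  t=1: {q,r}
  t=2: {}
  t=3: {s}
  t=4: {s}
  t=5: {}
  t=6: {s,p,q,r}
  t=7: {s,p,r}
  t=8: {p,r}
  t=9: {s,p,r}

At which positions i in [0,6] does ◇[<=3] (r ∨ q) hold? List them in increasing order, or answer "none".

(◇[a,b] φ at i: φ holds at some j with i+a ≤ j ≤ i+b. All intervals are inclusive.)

0, 1, 3, 4, 5, 6

Evaluate at each i in [0,6]:
  i=0: ✓ (witness j=0)
  i=1: ✓ (witness j=1)
  i=2: ✗ (none in [2,5])
  i=3: ✓ (witness j=6)
  i=4: ✓ (witness j=6)
  i=5: ✓ (witness j=6)
  i=6: ✓ (witness j=6)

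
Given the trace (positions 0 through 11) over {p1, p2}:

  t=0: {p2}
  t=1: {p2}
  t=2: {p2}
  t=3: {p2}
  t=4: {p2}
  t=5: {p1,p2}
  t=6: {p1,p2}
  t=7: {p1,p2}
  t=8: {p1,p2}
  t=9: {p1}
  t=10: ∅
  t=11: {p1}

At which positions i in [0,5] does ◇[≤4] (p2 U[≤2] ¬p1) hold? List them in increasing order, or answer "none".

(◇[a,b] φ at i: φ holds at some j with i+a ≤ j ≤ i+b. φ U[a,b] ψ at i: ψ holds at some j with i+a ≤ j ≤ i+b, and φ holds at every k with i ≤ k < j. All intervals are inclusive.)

0, 1, 2, 3, 4

Evaluate at each i in [0,5]:
  i=0: ✓ (witness j=0)
  i=1: ✓ (witness j=1)
  i=2: ✓ (witness j=2)
  i=3: ✓ (witness j=3)
  i=4: ✓ (witness j=4)
  i=5: ✗ (none in [5,9])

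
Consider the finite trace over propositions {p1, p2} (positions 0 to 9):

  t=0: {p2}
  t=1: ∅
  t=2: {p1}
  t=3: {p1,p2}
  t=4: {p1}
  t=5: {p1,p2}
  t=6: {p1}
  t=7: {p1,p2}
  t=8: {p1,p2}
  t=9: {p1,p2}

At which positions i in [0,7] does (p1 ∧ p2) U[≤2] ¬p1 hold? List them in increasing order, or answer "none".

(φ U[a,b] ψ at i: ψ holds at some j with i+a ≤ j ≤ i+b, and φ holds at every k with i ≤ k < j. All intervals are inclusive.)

0, 1

Evaluate at each i in [0,7]:
  i=0: ✓ (rhs at j=0)
  i=1: ✓ (rhs at j=1)
  i=2: ✗ (no rhs in [2,4])
  i=3: ✗ (no rhs in [3,5])
  i=4: ✗ (no rhs in [4,6])
  i=5: ✗ (no rhs in [5,7])
  i=6: ✗ (no rhs in [6,8])
  i=7: ✗ (no rhs in [7,9])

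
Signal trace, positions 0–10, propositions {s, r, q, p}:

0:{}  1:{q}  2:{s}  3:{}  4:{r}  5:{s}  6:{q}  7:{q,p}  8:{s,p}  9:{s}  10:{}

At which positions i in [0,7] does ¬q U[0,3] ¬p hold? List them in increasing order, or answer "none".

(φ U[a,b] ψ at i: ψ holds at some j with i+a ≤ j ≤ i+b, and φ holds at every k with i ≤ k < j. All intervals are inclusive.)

0, 1, 2, 3, 4, 5, 6

Evaluate at each i in [0,7]:
  i=0: ✓ (rhs at j=0)
  i=1: ✓ (rhs at j=1)
  i=2: ✓ (rhs at j=2)
  i=3: ✓ (rhs at j=3)
  i=4: ✓ (rhs at j=4)
  i=5: ✓ (rhs at j=5)
  i=6: ✓ (rhs at j=6)
  i=7: ✗ (lhs fails at k=7 before rhs at j=9)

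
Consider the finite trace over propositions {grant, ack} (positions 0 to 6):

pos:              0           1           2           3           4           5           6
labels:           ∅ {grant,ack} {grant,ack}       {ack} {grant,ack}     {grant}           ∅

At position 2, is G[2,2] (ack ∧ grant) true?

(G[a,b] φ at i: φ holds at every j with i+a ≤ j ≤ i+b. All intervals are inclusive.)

Holds

Check (ack ∧ grant) at every j in [4,4]:
  j=4: true
All positions satisfy it → formula holds.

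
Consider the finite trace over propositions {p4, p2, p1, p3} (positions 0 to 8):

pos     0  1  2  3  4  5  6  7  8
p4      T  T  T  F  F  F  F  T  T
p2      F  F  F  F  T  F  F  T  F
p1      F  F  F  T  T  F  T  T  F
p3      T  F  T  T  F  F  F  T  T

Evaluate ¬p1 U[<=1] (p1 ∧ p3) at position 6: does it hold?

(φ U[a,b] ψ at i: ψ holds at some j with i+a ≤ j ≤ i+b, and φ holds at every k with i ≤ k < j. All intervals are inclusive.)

Does not hold

Need some j in [6,7] with (p1 ∧ p3), and ¬p1 at every k in [6,j-1].
  j=6: (p1 ∧ p3) false.
  j=7: (p1 ∧ p3) holds, but ¬p1 fails at k=6 → not this j.
No j in the window works → until fails.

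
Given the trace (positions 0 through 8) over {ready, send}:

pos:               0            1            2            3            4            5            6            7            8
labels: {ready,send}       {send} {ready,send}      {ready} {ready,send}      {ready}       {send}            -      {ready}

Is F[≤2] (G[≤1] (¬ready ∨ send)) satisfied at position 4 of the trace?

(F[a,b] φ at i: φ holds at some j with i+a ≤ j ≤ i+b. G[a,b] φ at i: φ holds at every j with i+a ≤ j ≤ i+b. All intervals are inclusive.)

Yes

Check G[≤1] (¬ready ∨ send) at each j in [4,6]:
  j=4: fails at 5
  j=5: fails at 5
  j=6: holds on [6,7]
Found at j=6 → formula holds.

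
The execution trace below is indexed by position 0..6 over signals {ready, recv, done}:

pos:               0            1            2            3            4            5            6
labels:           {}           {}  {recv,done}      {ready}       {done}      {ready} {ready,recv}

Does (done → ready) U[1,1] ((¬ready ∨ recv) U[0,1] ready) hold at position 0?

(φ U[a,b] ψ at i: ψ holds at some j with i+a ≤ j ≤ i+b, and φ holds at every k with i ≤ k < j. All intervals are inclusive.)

Need some j in [1,1] with ((¬ready ∨ recv) U[0,1] ready), and (done → ready) at every k in [0,j-1].
  j=1: ((¬ready ∨ recv) U[0,1] ready) — fails.
No j in the window works → until fails.

False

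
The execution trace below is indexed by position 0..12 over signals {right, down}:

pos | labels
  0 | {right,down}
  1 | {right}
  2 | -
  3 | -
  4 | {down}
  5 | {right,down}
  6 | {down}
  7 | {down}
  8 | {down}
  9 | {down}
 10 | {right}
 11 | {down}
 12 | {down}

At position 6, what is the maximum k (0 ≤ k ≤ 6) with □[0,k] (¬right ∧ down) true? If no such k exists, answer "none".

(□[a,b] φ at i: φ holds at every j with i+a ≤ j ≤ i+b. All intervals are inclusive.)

(¬right ∧ down) must hold from j=6 onward; find where it first fails.
  j=6: holds
  j=7: holds
  j=8: holds
  j=9: holds
  j=10: fails
Holds on [6,9], so largest k = 3.

3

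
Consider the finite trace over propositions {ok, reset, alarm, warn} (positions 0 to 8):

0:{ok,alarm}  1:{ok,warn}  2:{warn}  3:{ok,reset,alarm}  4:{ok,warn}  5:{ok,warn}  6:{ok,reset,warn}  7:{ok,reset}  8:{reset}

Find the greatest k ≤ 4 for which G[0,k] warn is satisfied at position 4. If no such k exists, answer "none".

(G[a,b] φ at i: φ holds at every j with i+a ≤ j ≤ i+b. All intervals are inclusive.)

warn must hold from j=4 onward; find where it first fails.
  j=4: holds
  j=5: holds
  j=6: holds
  j=7: fails
Holds on [4,6], so largest k = 2.

2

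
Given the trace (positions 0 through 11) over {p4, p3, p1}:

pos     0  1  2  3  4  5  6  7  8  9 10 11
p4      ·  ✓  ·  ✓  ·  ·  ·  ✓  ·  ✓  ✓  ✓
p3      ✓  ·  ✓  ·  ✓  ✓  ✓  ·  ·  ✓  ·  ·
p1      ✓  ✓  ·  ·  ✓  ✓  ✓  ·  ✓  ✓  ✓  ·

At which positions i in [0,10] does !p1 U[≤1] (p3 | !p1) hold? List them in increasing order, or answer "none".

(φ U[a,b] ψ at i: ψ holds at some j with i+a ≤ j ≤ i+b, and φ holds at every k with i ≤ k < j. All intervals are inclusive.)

Evaluate at each i in [0,10]:
  i=0: ✓ (rhs at j=0)
  i=1: ✗ (lhs fails at k=1 before rhs at j=2)
  i=2: ✓ (rhs at j=2)
  i=3: ✓ (rhs at j=3)
  i=4: ✓ (rhs at j=4)
  i=5: ✓ (rhs at j=5)
  i=6: ✓ (rhs at j=6)
  i=7: ✓ (rhs at j=7)
  i=8: ✗ (lhs fails at k=8 before rhs at j=9)
  i=9: ✓ (rhs at j=9)
  i=10: ✗ (lhs fails at k=10 before rhs at j=11)

0, 2, 3, 4, 5, 6, 7, 9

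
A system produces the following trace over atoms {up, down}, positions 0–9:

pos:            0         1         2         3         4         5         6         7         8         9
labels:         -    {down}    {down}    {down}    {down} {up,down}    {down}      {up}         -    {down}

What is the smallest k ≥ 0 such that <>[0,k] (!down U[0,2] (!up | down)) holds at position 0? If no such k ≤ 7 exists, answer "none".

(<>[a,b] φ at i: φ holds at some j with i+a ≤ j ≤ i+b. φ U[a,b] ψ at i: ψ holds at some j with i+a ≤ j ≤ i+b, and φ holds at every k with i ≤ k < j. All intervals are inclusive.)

Scan j = 0,1,… for (!down U[0,2] (!up | down)):
  j=0: holds
First hit at j=0, so smallest k = 0-0 = 0.

0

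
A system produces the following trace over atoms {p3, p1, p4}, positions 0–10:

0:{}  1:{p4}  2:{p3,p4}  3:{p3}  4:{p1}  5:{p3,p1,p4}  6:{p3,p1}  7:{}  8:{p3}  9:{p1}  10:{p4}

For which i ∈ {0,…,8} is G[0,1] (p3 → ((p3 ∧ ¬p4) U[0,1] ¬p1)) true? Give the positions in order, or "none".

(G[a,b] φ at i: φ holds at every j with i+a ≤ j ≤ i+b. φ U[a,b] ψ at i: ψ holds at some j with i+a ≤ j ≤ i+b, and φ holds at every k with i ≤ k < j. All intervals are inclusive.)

0, 1, 2, 3, 6, 7, 8

Evaluate at each i in [0,8]:
  i=0: ✓ (all of [0,1])
  i=1: ✓ (all of [1,2])
  i=2: ✓ (all of [2,3])
  i=3: ✓ (all of [3,4])
  i=4: ✗ (fails at j=5)
  i=5: ✗ (fails at j=5)
  i=6: ✓ (all of [6,7])
  i=7: ✓ (all of [7,8])
  i=8: ✓ (all of [8,9])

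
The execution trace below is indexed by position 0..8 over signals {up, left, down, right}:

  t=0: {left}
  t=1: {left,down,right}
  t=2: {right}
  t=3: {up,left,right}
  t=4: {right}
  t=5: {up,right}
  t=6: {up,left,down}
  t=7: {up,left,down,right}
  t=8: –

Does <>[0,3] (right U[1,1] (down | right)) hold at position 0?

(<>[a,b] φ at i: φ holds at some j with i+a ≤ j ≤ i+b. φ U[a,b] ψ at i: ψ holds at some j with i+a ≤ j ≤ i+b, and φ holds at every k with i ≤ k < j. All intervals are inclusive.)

Check (right U[1,1] (down | right)) at each j in [0,3]:
  j=0: fails
  j=1: holds
  j=2: holds
  j=3: holds
Found at j=1 → formula holds.

Yes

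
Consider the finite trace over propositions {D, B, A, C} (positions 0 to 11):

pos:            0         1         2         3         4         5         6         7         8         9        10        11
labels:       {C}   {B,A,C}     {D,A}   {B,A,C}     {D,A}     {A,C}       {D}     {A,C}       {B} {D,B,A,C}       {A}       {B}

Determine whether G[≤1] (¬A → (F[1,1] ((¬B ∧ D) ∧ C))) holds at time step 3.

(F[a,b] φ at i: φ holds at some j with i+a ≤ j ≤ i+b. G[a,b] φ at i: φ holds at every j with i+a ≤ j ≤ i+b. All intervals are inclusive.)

Check (¬A → (F[1,1] ((¬B ∧ D) ∧ C))) at every j in [3,4]:
  j=3: antecedent false → ✓
  j=4: antecedent false → ✓
All positions satisfy it → formula holds.

Holds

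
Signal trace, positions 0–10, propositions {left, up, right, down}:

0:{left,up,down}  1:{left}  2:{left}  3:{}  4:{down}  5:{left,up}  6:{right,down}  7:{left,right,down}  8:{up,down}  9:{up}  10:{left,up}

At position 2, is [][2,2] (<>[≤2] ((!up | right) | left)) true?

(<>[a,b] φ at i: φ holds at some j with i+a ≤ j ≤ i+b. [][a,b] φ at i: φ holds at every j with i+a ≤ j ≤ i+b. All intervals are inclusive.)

Check <>[≤2] ((!up | right) | left) at every j in [4,4]:
  j=4: holds (witness at 4)
All positions satisfy it → formula holds.

Yes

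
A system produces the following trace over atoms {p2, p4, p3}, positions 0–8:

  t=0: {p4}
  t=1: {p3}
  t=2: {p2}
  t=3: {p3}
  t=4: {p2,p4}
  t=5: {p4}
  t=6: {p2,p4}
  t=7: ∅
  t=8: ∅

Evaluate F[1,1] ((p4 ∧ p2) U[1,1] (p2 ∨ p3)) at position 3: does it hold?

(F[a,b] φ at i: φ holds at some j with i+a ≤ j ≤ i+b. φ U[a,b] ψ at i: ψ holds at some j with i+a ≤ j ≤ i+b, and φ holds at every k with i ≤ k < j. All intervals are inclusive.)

Check ((p4 ∧ p2) U[1,1] (p2 ∨ p3)) at each j in [4,4]:
  j=4: fails
No position in the window satisfies it → formula fails.

No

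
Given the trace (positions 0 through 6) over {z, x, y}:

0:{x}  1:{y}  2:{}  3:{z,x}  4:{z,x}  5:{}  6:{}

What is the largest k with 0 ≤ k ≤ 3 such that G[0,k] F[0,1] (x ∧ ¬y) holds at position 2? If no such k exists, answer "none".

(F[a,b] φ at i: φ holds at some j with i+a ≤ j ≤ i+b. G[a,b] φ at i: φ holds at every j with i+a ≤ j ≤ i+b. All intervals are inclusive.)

F[0,1] (x ∧ ¬y) must hold from j=2 onward; find where it first fails.
  j=2: holds
  j=3: holds
  j=4: holds
  j=5: fails
Holds on [2,4], so largest k = 2.

2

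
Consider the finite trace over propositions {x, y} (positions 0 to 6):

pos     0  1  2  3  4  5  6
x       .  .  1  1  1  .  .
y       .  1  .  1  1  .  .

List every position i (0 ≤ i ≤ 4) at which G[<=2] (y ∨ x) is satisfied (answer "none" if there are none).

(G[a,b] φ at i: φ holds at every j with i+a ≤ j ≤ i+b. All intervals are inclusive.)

Evaluate at each i in [0,4]:
  i=0: ✗ (fails at j=0)
  i=1: ✓ (all of [1,3])
  i=2: ✓ (all of [2,4])
  i=3: ✗ (fails at j=5)
  i=4: ✗ (fails at j=5)

1, 2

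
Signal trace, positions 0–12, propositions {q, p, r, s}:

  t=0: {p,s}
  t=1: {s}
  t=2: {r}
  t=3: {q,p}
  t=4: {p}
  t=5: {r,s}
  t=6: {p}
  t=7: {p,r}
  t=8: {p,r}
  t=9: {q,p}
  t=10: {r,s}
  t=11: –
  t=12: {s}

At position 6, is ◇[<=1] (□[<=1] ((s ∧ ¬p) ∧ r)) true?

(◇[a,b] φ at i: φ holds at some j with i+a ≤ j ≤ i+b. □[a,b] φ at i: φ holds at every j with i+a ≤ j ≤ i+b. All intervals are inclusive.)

Check □[<=1] ((s ∧ ¬p) ∧ r) at each j in [6,7]:
  j=6: fails at 6
  j=7: fails at 7
No position in the window satisfies it → formula fails.

No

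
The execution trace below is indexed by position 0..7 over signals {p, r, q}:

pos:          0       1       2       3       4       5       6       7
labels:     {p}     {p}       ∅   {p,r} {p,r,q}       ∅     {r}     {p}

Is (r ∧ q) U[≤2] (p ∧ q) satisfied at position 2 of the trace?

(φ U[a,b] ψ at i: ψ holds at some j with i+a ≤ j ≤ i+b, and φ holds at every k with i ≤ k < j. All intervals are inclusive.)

No

Need some j in [2,4] with (p ∧ q), and (r ∧ q) at every k in [2,j-1].
  j=2: (p ∧ q) false.
  j=3: (p ∧ q) false.
  j=4: (p ∧ q) holds, but (r ∧ q) fails at k=2 → not this j.
No j in the window works → until fails.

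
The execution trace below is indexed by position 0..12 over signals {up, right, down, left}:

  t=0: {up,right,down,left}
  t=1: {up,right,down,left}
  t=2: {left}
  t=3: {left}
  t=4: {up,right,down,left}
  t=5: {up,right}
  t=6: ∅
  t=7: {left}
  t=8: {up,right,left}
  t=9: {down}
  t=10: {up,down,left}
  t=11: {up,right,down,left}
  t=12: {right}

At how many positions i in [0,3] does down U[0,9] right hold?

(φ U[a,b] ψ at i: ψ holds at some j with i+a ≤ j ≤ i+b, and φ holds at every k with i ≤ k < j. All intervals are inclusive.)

Evaluate at each i in [0,3]:
  i=0: ✓ (rhs at j=0)
  i=1: ✓ (rhs at j=1)
  i=2: ✗ (lhs fails at k=2 before rhs at j=4)
  i=3: ✗ (lhs fails at k=3 before rhs at j=4)
Positions where it holds: {0, 1} → 2.

2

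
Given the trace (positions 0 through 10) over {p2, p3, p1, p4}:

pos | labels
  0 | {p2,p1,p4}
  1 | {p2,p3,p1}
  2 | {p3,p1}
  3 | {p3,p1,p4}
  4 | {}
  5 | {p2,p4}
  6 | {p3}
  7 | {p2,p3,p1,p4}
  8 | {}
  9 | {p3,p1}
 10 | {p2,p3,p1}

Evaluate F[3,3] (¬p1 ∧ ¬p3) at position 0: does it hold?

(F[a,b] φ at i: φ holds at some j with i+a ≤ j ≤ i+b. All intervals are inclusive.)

Does not hold

Check (¬p1 ∧ ¬p3) at each j in [3,3]:
  j=3: false
No position in the window satisfies it → formula fails.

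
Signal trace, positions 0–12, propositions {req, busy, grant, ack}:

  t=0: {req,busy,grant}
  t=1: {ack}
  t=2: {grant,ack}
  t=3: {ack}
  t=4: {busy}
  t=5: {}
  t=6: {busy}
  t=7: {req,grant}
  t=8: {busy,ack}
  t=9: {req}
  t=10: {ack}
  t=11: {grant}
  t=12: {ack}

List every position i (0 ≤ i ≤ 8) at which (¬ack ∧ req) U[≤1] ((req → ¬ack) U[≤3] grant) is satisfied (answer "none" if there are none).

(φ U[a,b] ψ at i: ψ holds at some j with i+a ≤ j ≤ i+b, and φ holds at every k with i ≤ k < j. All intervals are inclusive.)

Evaluate at each i in [0,8]:
  i=0: ✓ (rhs at j=0)
  i=1: ✓ (rhs at j=1)
  i=2: ✓ (rhs at j=2)
  i=3: ✗ (lhs fails at k=3 before rhs at j=4)
  i=4: ✓ (rhs at j=4)
  i=5: ✓ (rhs at j=5)
  i=6: ✓ (rhs at j=6)
  i=7: ✓ (rhs at j=7)
  i=8: ✓ (rhs at j=8)

0, 1, 2, 4, 5, 6, 7, 8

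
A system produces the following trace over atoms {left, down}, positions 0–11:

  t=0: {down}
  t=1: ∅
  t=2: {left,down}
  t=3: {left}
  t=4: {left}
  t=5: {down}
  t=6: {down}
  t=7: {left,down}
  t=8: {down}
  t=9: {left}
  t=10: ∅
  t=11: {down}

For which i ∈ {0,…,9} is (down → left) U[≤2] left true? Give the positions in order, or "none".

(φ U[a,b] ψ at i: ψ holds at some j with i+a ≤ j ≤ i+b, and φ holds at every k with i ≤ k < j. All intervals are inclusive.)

1, 2, 3, 4, 7, 9

Evaluate at each i in [0,9]:
  i=0: ✗ (lhs fails at k=0 before rhs at j=2)
  i=1: ✓ (rhs at j=2; lhs holds on [1,1])
  i=2: ✓ (rhs at j=2)
  i=3: ✓ (rhs at j=3)
  i=4: ✓ (rhs at j=4)
  i=5: ✗ (lhs fails at k=5 before rhs at j=7)
  i=6: ✗ (lhs fails at k=6 before rhs at j=7)
  i=7: ✓ (rhs at j=7)
  i=8: ✗ (lhs fails at k=8 before rhs at j=9)
  i=9: ✓ (rhs at j=9)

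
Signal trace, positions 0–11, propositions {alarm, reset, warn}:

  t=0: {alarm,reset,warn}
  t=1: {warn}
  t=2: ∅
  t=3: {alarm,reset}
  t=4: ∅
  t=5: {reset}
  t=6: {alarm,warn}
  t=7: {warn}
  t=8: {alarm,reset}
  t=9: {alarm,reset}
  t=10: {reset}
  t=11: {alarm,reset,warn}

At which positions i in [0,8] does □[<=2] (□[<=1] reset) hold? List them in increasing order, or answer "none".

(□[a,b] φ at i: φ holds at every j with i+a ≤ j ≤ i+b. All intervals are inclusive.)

Evaluate at each i in [0,8]:
  i=0: ✗ (fails at j=0)
  i=1: ✗ (fails at j=1)
  i=2: ✗ (fails at j=2)
  i=3: ✗ (fails at j=3)
  i=4: ✗ (fails at j=4)
  i=5: ✗ (fails at j=5)
  i=6: ✗ (fails at j=6)
  i=7: ✗ (fails at j=7)
  i=8: ✓ (all of [8,10])

8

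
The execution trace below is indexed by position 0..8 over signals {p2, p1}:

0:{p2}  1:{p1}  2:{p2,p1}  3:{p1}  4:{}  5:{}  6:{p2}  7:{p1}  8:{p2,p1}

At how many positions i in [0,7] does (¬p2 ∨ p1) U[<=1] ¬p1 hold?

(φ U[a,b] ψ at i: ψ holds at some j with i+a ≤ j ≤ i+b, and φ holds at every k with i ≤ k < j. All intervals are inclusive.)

5

Evaluate at each i in [0,7]:
  i=0: ✓ (rhs at j=0)
  i=1: ✗ (no rhs in [1,2])
  i=2: ✗ (no rhs in [2,3])
  i=3: ✓ (rhs at j=4; lhs holds on [3,3])
  i=4: ✓ (rhs at j=4)
  i=5: ✓ (rhs at j=5)
  i=6: ✓ (rhs at j=6)
  i=7: ✗ (no rhs in [7,8])
Positions where it holds: {0, 3, 4, 5, 6} → 5.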